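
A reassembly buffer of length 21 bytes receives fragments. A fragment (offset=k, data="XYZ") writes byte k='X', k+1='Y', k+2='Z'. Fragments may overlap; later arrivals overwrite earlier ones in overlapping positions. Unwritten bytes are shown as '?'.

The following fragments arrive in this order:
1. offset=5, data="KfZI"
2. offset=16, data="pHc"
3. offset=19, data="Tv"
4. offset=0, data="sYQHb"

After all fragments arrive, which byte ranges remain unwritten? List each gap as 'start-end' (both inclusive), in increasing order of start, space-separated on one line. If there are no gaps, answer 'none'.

Fragment 1: offset=5 len=4
Fragment 2: offset=16 len=3
Fragment 3: offset=19 len=2
Fragment 4: offset=0 len=5
Gaps: 9-15

Answer: 9-15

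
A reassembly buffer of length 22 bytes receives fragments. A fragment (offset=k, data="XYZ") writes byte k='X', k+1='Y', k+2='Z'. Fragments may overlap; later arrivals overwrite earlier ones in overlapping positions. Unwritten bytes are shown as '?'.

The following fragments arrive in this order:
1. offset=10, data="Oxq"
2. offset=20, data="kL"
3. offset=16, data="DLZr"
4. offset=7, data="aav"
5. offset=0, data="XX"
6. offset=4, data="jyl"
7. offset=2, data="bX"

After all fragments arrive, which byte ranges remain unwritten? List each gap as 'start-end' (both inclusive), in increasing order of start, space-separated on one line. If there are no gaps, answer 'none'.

Answer: 13-15

Derivation:
Fragment 1: offset=10 len=3
Fragment 2: offset=20 len=2
Fragment 3: offset=16 len=4
Fragment 4: offset=7 len=3
Fragment 5: offset=0 len=2
Fragment 6: offset=4 len=3
Fragment 7: offset=2 len=2
Gaps: 13-15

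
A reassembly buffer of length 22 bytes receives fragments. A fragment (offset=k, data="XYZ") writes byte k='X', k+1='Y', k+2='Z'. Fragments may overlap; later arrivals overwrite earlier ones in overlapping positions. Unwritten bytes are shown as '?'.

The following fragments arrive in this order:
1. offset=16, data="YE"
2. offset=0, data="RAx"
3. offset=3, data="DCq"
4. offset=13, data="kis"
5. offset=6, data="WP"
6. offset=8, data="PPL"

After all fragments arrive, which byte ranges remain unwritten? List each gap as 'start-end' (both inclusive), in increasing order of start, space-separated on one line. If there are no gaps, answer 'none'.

Fragment 1: offset=16 len=2
Fragment 2: offset=0 len=3
Fragment 3: offset=3 len=3
Fragment 4: offset=13 len=3
Fragment 5: offset=6 len=2
Fragment 6: offset=8 len=3
Gaps: 11-12 18-21

Answer: 11-12 18-21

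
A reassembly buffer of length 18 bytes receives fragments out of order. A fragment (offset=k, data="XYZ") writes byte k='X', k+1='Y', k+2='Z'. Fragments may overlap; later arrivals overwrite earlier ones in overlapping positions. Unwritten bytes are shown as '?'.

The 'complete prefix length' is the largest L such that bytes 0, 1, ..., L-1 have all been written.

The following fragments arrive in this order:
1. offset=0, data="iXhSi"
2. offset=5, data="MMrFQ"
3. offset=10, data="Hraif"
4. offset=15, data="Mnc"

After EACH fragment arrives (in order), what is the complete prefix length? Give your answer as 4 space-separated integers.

Fragment 1: offset=0 data="iXhSi" -> buffer=iXhSi????????????? -> prefix_len=5
Fragment 2: offset=5 data="MMrFQ" -> buffer=iXhSiMMrFQ???????? -> prefix_len=10
Fragment 3: offset=10 data="Hraif" -> buffer=iXhSiMMrFQHraif??? -> prefix_len=15
Fragment 4: offset=15 data="Mnc" -> buffer=iXhSiMMrFQHraifMnc -> prefix_len=18

Answer: 5 10 15 18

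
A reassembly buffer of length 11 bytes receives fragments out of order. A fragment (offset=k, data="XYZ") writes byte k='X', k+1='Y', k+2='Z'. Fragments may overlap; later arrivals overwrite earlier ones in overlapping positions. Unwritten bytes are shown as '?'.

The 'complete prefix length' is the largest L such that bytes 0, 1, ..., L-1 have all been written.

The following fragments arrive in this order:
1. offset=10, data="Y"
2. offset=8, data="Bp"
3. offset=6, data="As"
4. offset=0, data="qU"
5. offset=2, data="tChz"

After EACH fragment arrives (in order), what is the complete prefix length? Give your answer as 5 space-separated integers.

Fragment 1: offset=10 data="Y" -> buffer=??????????Y -> prefix_len=0
Fragment 2: offset=8 data="Bp" -> buffer=????????BpY -> prefix_len=0
Fragment 3: offset=6 data="As" -> buffer=??????AsBpY -> prefix_len=0
Fragment 4: offset=0 data="qU" -> buffer=qU????AsBpY -> prefix_len=2
Fragment 5: offset=2 data="tChz" -> buffer=qUtChzAsBpY -> prefix_len=11

Answer: 0 0 0 2 11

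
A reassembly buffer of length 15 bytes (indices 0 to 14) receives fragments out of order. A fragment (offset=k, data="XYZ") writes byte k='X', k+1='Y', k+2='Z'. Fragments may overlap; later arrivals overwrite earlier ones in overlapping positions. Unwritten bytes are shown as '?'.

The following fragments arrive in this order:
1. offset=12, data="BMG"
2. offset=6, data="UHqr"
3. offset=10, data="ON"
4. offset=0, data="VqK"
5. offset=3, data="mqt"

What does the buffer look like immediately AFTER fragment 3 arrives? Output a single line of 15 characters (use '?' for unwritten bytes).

Fragment 1: offset=12 data="BMG" -> buffer=????????????BMG
Fragment 2: offset=6 data="UHqr" -> buffer=??????UHqr??BMG
Fragment 3: offset=10 data="ON" -> buffer=??????UHqrONBMG

Answer: ??????UHqrONBMG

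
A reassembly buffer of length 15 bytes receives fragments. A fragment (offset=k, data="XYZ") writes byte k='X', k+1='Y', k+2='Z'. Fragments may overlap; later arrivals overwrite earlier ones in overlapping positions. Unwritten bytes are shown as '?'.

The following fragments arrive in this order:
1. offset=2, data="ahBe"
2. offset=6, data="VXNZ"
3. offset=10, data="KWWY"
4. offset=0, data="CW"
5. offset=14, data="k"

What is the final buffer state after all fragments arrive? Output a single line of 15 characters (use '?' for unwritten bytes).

Answer: CWahBeVXNZKWWYk

Derivation:
Fragment 1: offset=2 data="ahBe" -> buffer=??ahBe?????????
Fragment 2: offset=6 data="VXNZ" -> buffer=??ahBeVXNZ?????
Fragment 3: offset=10 data="KWWY" -> buffer=??ahBeVXNZKWWY?
Fragment 4: offset=0 data="CW" -> buffer=CWahBeVXNZKWWY?
Fragment 5: offset=14 data="k" -> buffer=CWahBeVXNZKWWYk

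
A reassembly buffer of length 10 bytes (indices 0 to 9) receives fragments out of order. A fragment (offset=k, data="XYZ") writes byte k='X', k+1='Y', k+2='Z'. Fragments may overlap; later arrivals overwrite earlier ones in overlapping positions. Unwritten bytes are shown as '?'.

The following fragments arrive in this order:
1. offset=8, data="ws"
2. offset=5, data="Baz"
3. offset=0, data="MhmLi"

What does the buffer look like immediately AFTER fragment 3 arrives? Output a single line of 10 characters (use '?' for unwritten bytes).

Fragment 1: offset=8 data="ws" -> buffer=????????ws
Fragment 2: offset=5 data="Baz" -> buffer=?????Bazws
Fragment 3: offset=0 data="MhmLi" -> buffer=MhmLiBazws

Answer: MhmLiBazws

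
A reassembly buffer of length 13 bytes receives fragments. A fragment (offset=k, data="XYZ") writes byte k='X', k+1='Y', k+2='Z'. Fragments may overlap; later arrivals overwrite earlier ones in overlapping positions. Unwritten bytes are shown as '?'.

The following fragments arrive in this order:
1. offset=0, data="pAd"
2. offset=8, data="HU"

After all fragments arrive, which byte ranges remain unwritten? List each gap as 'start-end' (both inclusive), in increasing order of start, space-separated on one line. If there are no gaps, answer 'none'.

Fragment 1: offset=0 len=3
Fragment 2: offset=8 len=2
Gaps: 3-7 10-12

Answer: 3-7 10-12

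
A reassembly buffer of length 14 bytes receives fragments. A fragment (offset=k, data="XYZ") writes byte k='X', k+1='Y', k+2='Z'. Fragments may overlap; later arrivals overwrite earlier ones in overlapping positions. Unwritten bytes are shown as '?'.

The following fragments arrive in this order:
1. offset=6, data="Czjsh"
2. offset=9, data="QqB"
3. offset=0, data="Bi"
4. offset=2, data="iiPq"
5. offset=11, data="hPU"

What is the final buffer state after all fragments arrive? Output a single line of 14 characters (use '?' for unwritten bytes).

Fragment 1: offset=6 data="Czjsh" -> buffer=??????Czjsh???
Fragment 2: offset=9 data="QqB" -> buffer=??????CzjQqB??
Fragment 3: offset=0 data="Bi" -> buffer=Bi????CzjQqB??
Fragment 4: offset=2 data="iiPq" -> buffer=BiiiPqCzjQqB??
Fragment 5: offset=11 data="hPU" -> buffer=BiiiPqCzjQqhPU

Answer: BiiiPqCzjQqhPU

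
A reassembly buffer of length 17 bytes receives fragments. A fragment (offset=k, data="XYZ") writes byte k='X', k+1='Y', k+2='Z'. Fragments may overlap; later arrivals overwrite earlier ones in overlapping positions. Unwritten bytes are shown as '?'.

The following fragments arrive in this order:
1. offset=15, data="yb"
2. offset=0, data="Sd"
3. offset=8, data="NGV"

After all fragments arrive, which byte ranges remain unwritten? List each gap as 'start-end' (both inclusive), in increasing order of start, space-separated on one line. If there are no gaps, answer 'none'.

Fragment 1: offset=15 len=2
Fragment 2: offset=0 len=2
Fragment 3: offset=8 len=3
Gaps: 2-7 11-14

Answer: 2-7 11-14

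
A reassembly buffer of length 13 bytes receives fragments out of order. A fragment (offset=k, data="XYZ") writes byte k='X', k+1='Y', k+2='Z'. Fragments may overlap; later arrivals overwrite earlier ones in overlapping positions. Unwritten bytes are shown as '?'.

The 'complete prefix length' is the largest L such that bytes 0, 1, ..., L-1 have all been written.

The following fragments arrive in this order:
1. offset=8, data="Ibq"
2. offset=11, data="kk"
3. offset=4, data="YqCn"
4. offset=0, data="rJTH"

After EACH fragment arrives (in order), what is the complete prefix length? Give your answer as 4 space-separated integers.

Fragment 1: offset=8 data="Ibq" -> buffer=????????Ibq?? -> prefix_len=0
Fragment 2: offset=11 data="kk" -> buffer=????????Ibqkk -> prefix_len=0
Fragment 3: offset=4 data="YqCn" -> buffer=????YqCnIbqkk -> prefix_len=0
Fragment 4: offset=0 data="rJTH" -> buffer=rJTHYqCnIbqkk -> prefix_len=13

Answer: 0 0 0 13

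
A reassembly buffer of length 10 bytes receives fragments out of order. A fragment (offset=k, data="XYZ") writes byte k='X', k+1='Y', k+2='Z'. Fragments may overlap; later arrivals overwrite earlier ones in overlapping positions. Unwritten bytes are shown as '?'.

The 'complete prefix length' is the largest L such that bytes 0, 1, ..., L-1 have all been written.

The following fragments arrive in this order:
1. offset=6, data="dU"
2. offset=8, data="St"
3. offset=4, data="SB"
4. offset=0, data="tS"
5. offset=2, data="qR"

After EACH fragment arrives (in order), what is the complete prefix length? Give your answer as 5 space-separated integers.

Fragment 1: offset=6 data="dU" -> buffer=??????dU?? -> prefix_len=0
Fragment 2: offset=8 data="St" -> buffer=??????dUSt -> prefix_len=0
Fragment 3: offset=4 data="SB" -> buffer=????SBdUSt -> prefix_len=0
Fragment 4: offset=0 data="tS" -> buffer=tS??SBdUSt -> prefix_len=2
Fragment 5: offset=2 data="qR" -> buffer=tSqRSBdUSt -> prefix_len=10

Answer: 0 0 0 2 10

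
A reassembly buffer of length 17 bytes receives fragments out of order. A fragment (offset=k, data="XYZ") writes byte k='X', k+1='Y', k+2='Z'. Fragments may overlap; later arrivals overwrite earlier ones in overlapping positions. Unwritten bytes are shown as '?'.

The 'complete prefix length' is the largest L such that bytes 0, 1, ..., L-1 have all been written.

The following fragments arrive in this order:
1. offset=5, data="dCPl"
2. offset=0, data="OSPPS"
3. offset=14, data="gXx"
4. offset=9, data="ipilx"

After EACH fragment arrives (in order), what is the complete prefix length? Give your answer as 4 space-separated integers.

Fragment 1: offset=5 data="dCPl" -> buffer=?????dCPl???????? -> prefix_len=0
Fragment 2: offset=0 data="OSPPS" -> buffer=OSPPSdCPl???????? -> prefix_len=9
Fragment 3: offset=14 data="gXx" -> buffer=OSPPSdCPl?????gXx -> prefix_len=9
Fragment 4: offset=9 data="ipilx" -> buffer=OSPPSdCPlipilxgXx -> prefix_len=17

Answer: 0 9 9 17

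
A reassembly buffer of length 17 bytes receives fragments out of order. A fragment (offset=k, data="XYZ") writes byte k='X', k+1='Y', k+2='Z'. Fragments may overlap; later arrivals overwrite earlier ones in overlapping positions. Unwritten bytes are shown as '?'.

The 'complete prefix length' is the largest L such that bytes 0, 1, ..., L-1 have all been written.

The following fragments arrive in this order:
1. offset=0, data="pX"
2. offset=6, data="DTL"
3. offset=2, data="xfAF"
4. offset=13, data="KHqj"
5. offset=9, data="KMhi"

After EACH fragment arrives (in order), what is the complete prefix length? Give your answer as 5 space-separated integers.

Answer: 2 2 9 9 17

Derivation:
Fragment 1: offset=0 data="pX" -> buffer=pX??????????????? -> prefix_len=2
Fragment 2: offset=6 data="DTL" -> buffer=pX????DTL???????? -> prefix_len=2
Fragment 3: offset=2 data="xfAF" -> buffer=pXxfAFDTL???????? -> prefix_len=9
Fragment 4: offset=13 data="KHqj" -> buffer=pXxfAFDTL????KHqj -> prefix_len=9
Fragment 5: offset=9 data="KMhi" -> buffer=pXxfAFDTLKMhiKHqj -> prefix_len=17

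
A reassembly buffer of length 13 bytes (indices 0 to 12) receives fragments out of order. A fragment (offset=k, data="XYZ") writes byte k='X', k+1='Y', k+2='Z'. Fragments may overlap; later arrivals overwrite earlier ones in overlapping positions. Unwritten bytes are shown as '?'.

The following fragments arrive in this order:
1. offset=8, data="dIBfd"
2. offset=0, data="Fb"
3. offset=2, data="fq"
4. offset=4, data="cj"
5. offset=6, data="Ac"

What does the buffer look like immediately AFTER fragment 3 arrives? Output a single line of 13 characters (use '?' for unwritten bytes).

Fragment 1: offset=8 data="dIBfd" -> buffer=????????dIBfd
Fragment 2: offset=0 data="Fb" -> buffer=Fb??????dIBfd
Fragment 3: offset=2 data="fq" -> buffer=Fbfq????dIBfd

Answer: Fbfq????dIBfd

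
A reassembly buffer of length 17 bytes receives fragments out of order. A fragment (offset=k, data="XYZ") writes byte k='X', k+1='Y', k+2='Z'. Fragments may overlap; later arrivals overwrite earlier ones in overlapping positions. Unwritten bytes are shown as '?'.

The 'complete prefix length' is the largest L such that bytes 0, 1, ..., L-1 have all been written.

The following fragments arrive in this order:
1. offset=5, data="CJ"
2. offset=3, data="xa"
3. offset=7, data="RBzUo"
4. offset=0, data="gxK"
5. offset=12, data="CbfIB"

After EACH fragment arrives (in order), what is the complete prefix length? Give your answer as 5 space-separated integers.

Answer: 0 0 0 12 17

Derivation:
Fragment 1: offset=5 data="CJ" -> buffer=?????CJ?????????? -> prefix_len=0
Fragment 2: offset=3 data="xa" -> buffer=???xaCJ?????????? -> prefix_len=0
Fragment 3: offset=7 data="RBzUo" -> buffer=???xaCJRBzUo????? -> prefix_len=0
Fragment 4: offset=0 data="gxK" -> buffer=gxKxaCJRBzUo????? -> prefix_len=12
Fragment 5: offset=12 data="CbfIB" -> buffer=gxKxaCJRBzUoCbfIB -> prefix_len=17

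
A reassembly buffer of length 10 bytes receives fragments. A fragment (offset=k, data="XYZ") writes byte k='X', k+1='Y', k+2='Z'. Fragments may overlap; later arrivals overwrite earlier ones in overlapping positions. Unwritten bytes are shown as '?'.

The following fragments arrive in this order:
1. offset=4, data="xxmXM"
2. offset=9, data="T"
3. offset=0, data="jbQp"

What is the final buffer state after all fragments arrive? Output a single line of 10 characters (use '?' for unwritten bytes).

Answer: jbQpxxmXMT

Derivation:
Fragment 1: offset=4 data="xxmXM" -> buffer=????xxmXM?
Fragment 2: offset=9 data="T" -> buffer=????xxmXMT
Fragment 3: offset=0 data="jbQp" -> buffer=jbQpxxmXMT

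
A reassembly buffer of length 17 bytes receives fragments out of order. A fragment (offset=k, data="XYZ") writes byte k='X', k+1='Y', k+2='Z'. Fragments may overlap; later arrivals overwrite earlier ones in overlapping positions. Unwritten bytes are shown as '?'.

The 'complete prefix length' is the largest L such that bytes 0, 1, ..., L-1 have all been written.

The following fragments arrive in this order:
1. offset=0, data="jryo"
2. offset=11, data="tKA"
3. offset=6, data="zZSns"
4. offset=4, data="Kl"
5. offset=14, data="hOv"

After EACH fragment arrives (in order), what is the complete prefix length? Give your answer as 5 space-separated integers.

Fragment 1: offset=0 data="jryo" -> buffer=jryo????????????? -> prefix_len=4
Fragment 2: offset=11 data="tKA" -> buffer=jryo???????tKA??? -> prefix_len=4
Fragment 3: offset=6 data="zZSns" -> buffer=jryo??zZSnstKA??? -> prefix_len=4
Fragment 4: offset=4 data="Kl" -> buffer=jryoKlzZSnstKA??? -> prefix_len=14
Fragment 5: offset=14 data="hOv" -> buffer=jryoKlzZSnstKAhOv -> prefix_len=17

Answer: 4 4 4 14 17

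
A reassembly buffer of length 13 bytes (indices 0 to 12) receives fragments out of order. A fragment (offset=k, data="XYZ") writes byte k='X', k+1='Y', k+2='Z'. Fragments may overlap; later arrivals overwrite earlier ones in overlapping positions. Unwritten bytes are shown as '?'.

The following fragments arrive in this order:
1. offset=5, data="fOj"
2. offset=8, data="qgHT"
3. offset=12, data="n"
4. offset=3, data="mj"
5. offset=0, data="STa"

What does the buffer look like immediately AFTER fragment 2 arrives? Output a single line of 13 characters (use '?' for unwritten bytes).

Fragment 1: offset=5 data="fOj" -> buffer=?????fOj?????
Fragment 2: offset=8 data="qgHT" -> buffer=?????fOjqgHT?

Answer: ?????fOjqgHT?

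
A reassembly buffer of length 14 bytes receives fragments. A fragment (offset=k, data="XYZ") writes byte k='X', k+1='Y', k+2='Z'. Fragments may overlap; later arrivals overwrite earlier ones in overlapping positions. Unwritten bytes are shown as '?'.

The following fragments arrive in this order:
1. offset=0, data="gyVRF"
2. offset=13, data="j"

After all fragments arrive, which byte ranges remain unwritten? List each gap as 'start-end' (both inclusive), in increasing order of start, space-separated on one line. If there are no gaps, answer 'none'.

Answer: 5-12

Derivation:
Fragment 1: offset=0 len=5
Fragment 2: offset=13 len=1
Gaps: 5-12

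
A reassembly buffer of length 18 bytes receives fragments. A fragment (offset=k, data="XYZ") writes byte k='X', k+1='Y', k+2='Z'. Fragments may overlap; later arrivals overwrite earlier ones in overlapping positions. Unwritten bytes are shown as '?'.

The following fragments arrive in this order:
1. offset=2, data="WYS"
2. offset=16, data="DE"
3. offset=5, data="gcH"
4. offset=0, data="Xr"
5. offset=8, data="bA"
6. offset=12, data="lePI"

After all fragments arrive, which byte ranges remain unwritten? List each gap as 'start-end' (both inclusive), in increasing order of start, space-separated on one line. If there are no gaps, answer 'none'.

Fragment 1: offset=2 len=3
Fragment 2: offset=16 len=2
Fragment 3: offset=5 len=3
Fragment 4: offset=0 len=2
Fragment 5: offset=8 len=2
Fragment 6: offset=12 len=4
Gaps: 10-11

Answer: 10-11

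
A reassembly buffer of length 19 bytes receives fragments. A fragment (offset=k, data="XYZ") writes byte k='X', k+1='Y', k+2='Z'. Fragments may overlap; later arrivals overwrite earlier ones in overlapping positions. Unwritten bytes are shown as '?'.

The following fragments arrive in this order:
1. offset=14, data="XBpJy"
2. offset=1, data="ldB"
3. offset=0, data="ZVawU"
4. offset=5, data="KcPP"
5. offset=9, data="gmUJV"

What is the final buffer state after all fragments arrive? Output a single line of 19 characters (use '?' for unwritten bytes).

Fragment 1: offset=14 data="XBpJy" -> buffer=??????????????XBpJy
Fragment 2: offset=1 data="ldB" -> buffer=?ldB??????????XBpJy
Fragment 3: offset=0 data="ZVawU" -> buffer=ZVawU?????????XBpJy
Fragment 4: offset=5 data="KcPP" -> buffer=ZVawUKcPP?????XBpJy
Fragment 5: offset=9 data="gmUJV" -> buffer=ZVawUKcPPgmUJVXBpJy

Answer: ZVawUKcPPgmUJVXBpJy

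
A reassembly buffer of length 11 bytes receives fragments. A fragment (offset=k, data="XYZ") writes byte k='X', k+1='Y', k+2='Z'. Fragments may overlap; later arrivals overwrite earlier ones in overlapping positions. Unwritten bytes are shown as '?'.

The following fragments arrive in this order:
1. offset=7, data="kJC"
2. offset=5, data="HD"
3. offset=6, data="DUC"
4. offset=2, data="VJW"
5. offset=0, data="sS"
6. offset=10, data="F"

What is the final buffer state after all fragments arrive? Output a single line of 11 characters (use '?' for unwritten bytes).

Fragment 1: offset=7 data="kJC" -> buffer=???????kJC?
Fragment 2: offset=5 data="HD" -> buffer=?????HDkJC?
Fragment 3: offset=6 data="DUC" -> buffer=?????HDUCC?
Fragment 4: offset=2 data="VJW" -> buffer=??VJWHDUCC?
Fragment 5: offset=0 data="sS" -> buffer=sSVJWHDUCC?
Fragment 6: offset=10 data="F" -> buffer=sSVJWHDUCCF

Answer: sSVJWHDUCCF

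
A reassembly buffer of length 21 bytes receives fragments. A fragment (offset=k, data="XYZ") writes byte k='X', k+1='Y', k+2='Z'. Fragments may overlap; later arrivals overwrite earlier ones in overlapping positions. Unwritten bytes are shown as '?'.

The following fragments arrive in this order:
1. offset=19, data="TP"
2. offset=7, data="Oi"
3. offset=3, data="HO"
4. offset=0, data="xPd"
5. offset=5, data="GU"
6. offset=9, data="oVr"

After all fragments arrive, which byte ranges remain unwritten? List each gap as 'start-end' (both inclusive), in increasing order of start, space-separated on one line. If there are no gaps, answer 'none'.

Fragment 1: offset=19 len=2
Fragment 2: offset=7 len=2
Fragment 3: offset=3 len=2
Fragment 4: offset=0 len=3
Fragment 5: offset=5 len=2
Fragment 6: offset=9 len=3
Gaps: 12-18

Answer: 12-18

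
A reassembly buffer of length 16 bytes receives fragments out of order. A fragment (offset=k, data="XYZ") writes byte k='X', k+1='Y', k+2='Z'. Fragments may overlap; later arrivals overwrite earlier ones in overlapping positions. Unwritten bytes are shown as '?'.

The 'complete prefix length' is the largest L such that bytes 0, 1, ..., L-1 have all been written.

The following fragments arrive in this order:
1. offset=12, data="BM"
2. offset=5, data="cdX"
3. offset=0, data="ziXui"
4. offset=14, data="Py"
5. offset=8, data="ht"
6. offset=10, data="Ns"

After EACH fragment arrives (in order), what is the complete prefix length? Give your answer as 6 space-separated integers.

Answer: 0 0 8 8 10 16

Derivation:
Fragment 1: offset=12 data="BM" -> buffer=????????????BM?? -> prefix_len=0
Fragment 2: offset=5 data="cdX" -> buffer=?????cdX????BM?? -> prefix_len=0
Fragment 3: offset=0 data="ziXui" -> buffer=ziXuicdX????BM?? -> prefix_len=8
Fragment 4: offset=14 data="Py" -> buffer=ziXuicdX????BMPy -> prefix_len=8
Fragment 5: offset=8 data="ht" -> buffer=ziXuicdXht??BMPy -> prefix_len=10
Fragment 6: offset=10 data="Ns" -> buffer=ziXuicdXhtNsBMPy -> prefix_len=16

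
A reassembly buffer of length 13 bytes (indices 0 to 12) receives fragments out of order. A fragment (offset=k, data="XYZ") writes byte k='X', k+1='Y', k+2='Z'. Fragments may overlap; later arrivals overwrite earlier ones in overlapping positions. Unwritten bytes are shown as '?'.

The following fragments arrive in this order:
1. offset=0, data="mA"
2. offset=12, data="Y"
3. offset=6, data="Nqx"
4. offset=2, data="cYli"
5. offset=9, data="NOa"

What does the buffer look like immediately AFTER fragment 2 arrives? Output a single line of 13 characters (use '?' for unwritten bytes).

Fragment 1: offset=0 data="mA" -> buffer=mA???????????
Fragment 2: offset=12 data="Y" -> buffer=mA??????????Y

Answer: mA??????????Y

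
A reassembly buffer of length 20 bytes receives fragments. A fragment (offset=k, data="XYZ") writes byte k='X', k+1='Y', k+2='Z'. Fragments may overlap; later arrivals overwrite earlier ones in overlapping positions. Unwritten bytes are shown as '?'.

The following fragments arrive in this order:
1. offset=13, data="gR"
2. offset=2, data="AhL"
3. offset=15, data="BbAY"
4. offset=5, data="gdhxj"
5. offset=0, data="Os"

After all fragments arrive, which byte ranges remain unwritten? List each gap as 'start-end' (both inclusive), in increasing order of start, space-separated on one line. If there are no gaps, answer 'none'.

Answer: 10-12 19-19

Derivation:
Fragment 1: offset=13 len=2
Fragment 2: offset=2 len=3
Fragment 3: offset=15 len=4
Fragment 4: offset=5 len=5
Fragment 5: offset=0 len=2
Gaps: 10-12 19-19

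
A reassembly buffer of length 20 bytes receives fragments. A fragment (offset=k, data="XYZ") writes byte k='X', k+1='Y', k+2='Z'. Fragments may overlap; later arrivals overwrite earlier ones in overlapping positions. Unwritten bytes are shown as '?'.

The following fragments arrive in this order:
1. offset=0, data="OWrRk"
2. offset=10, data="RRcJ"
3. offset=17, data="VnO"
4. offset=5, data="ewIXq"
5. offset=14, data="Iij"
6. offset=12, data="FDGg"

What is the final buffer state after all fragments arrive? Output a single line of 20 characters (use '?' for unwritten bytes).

Answer: OWrRkewIXqRRFDGgjVnO

Derivation:
Fragment 1: offset=0 data="OWrRk" -> buffer=OWrRk???????????????
Fragment 2: offset=10 data="RRcJ" -> buffer=OWrRk?????RRcJ??????
Fragment 3: offset=17 data="VnO" -> buffer=OWrRk?????RRcJ???VnO
Fragment 4: offset=5 data="ewIXq" -> buffer=OWrRkewIXqRRcJ???VnO
Fragment 5: offset=14 data="Iij" -> buffer=OWrRkewIXqRRcJIijVnO
Fragment 6: offset=12 data="FDGg" -> buffer=OWrRkewIXqRRFDGgjVnO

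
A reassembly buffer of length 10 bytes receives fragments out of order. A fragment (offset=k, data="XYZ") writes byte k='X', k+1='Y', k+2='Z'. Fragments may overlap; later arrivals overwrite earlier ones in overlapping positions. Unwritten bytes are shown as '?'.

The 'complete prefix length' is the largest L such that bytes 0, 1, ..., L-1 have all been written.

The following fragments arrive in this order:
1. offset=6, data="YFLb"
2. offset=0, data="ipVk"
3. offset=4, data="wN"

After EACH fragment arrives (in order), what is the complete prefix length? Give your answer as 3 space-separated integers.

Answer: 0 4 10

Derivation:
Fragment 1: offset=6 data="YFLb" -> buffer=??????YFLb -> prefix_len=0
Fragment 2: offset=0 data="ipVk" -> buffer=ipVk??YFLb -> prefix_len=4
Fragment 3: offset=4 data="wN" -> buffer=ipVkwNYFLb -> prefix_len=10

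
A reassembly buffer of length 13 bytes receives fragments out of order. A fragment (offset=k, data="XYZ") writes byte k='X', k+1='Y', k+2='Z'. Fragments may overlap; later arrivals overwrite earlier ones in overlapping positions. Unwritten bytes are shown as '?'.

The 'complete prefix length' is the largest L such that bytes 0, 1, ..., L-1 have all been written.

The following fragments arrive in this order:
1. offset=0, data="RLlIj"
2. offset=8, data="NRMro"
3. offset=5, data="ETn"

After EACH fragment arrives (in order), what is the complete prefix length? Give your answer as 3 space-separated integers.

Fragment 1: offset=0 data="RLlIj" -> buffer=RLlIj???????? -> prefix_len=5
Fragment 2: offset=8 data="NRMro" -> buffer=RLlIj???NRMro -> prefix_len=5
Fragment 3: offset=5 data="ETn" -> buffer=RLlIjETnNRMro -> prefix_len=13

Answer: 5 5 13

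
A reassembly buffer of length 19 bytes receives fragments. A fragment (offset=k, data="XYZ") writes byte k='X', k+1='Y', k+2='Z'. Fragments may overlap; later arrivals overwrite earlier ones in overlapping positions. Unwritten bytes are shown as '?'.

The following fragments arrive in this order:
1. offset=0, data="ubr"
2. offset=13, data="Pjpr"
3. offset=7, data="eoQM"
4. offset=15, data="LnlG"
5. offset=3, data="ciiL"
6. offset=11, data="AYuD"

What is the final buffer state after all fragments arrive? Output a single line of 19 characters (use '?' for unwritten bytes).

Fragment 1: offset=0 data="ubr" -> buffer=ubr????????????????
Fragment 2: offset=13 data="Pjpr" -> buffer=ubr??????????Pjpr??
Fragment 3: offset=7 data="eoQM" -> buffer=ubr????eoQM??Pjpr??
Fragment 4: offset=15 data="LnlG" -> buffer=ubr????eoQM??PjLnlG
Fragment 5: offset=3 data="ciiL" -> buffer=ubrciiLeoQM??PjLnlG
Fragment 6: offset=11 data="AYuD" -> buffer=ubrciiLeoQMAYuDLnlG

Answer: ubrciiLeoQMAYuDLnlG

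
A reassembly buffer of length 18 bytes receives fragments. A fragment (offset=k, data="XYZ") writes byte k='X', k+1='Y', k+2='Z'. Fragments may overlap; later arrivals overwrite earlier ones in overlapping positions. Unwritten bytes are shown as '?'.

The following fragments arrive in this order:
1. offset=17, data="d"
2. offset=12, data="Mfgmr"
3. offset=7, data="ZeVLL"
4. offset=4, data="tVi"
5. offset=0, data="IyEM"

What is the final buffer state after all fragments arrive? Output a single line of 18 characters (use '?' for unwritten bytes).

Fragment 1: offset=17 data="d" -> buffer=?????????????????d
Fragment 2: offset=12 data="Mfgmr" -> buffer=????????????Mfgmrd
Fragment 3: offset=7 data="ZeVLL" -> buffer=???????ZeVLLMfgmrd
Fragment 4: offset=4 data="tVi" -> buffer=????tViZeVLLMfgmrd
Fragment 5: offset=0 data="IyEM" -> buffer=IyEMtViZeVLLMfgmrd

Answer: IyEMtViZeVLLMfgmrd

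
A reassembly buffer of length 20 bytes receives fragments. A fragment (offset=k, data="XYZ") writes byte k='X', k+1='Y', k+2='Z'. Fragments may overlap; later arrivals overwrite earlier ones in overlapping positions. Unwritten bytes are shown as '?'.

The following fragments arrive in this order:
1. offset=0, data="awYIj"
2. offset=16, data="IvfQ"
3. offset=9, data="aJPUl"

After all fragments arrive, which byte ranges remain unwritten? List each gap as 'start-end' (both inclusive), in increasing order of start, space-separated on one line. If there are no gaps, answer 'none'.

Answer: 5-8 14-15

Derivation:
Fragment 1: offset=0 len=5
Fragment 2: offset=16 len=4
Fragment 3: offset=9 len=5
Gaps: 5-8 14-15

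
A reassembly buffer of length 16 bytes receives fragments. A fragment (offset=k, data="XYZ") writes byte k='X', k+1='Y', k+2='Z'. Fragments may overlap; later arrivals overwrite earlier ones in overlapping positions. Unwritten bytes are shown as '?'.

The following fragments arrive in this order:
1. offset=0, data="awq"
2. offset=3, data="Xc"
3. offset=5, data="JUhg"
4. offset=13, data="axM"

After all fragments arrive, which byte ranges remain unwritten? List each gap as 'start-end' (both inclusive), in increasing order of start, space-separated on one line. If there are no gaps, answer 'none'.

Answer: 9-12

Derivation:
Fragment 1: offset=0 len=3
Fragment 2: offset=3 len=2
Fragment 3: offset=5 len=4
Fragment 4: offset=13 len=3
Gaps: 9-12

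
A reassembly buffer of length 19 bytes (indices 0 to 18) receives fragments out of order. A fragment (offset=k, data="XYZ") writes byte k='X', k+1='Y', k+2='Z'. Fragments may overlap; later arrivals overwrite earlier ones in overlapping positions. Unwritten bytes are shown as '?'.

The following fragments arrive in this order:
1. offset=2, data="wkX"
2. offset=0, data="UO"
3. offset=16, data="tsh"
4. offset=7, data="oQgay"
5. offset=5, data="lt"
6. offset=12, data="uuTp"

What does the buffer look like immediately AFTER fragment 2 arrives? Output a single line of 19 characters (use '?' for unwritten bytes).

Answer: UOwkX??????????????

Derivation:
Fragment 1: offset=2 data="wkX" -> buffer=??wkX??????????????
Fragment 2: offset=0 data="UO" -> buffer=UOwkX??????????????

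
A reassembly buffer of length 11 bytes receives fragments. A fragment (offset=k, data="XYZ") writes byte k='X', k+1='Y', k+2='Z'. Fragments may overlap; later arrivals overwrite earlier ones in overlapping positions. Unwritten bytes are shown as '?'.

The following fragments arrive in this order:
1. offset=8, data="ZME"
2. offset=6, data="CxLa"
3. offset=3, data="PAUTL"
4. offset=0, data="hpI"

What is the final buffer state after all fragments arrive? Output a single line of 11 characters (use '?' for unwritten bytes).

Fragment 1: offset=8 data="ZME" -> buffer=????????ZME
Fragment 2: offset=6 data="CxLa" -> buffer=??????CxLaE
Fragment 3: offset=3 data="PAUTL" -> buffer=???PAUTLLaE
Fragment 4: offset=0 data="hpI" -> buffer=hpIPAUTLLaE

Answer: hpIPAUTLLaE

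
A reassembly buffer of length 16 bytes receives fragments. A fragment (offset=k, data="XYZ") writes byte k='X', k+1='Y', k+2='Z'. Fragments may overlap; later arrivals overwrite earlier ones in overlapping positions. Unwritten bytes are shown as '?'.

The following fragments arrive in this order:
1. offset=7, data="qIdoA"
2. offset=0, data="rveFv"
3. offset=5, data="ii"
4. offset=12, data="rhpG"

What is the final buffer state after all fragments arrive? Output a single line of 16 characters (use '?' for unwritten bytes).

Answer: rveFviiqIdoArhpG

Derivation:
Fragment 1: offset=7 data="qIdoA" -> buffer=???????qIdoA????
Fragment 2: offset=0 data="rveFv" -> buffer=rveFv??qIdoA????
Fragment 3: offset=5 data="ii" -> buffer=rveFviiqIdoA????
Fragment 4: offset=12 data="rhpG" -> buffer=rveFviiqIdoArhpG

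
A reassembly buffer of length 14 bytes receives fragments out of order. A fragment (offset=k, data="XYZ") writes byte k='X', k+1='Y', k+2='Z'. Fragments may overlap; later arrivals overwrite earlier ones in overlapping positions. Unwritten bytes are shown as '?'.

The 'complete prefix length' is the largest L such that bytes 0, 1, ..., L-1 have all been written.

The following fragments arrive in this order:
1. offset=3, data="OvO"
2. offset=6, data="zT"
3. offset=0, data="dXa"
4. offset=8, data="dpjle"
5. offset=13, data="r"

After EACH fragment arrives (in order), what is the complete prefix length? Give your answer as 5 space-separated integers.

Fragment 1: offset=3 data="OvO" -> buffer=???OvO???????? -> prefix_len=0
Fragment 2: offset=6 data="zT" -> buffer=???OvOzT?????? -> prefix_len=0
Fragment 3: offset=0 data="dXa" -> buffer=dXaOvOzT?????? -> prefix_len=8
Fragment 4: offset=8 data="dpjle" -> buffer=dXaOvOzTdpjle? -> prefix_len=13
Fragment 5: offset=13 data="r" -> buffer=dXaOvOzTdpjler -> prefix_len=14

Answer: 0 0 8 13 14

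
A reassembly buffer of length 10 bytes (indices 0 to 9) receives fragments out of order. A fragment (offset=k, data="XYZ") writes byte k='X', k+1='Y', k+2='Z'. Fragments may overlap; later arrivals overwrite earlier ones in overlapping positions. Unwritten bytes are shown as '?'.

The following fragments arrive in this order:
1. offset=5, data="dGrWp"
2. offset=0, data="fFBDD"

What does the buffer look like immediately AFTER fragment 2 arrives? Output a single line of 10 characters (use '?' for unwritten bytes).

Answer: fFBDDdGrWp

Derivation:
Fragment 1: offset=5 data="dGrWp" -> buffer=?????dGrWp
Fragment 2: offset=0 data="fFBDD" -> buffer=fFBDDdGrWp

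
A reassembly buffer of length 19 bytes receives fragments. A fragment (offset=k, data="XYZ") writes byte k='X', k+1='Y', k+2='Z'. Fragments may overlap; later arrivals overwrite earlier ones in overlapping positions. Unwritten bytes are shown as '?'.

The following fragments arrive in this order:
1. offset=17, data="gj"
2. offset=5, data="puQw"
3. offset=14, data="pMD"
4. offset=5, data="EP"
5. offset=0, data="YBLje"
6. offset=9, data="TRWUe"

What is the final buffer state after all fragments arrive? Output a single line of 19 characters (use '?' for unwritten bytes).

Fragment 1: offset=17 data="gj" -> buffer=?????????????????gj
Fragment 2: offset=5 data="puQw" -> buffer=?????puQw????????gj
Fragment 3: offset=14 data="pMD" -> buffer=?????puQw?????pMDgj
Fragment 4: offset=5 data="EP" -> buffer=?????EPQw?????pMDgj
Fragment 5: offset=0 data="YBLje" -> buffer=YBLjeEPQw?????pMDgj
Fragment 6: offset=9 data="TRWUe" -> buffer=YBLjeEPQwTRWUepMDgj

Answer: YBLjeEPQwTRWUepMDgj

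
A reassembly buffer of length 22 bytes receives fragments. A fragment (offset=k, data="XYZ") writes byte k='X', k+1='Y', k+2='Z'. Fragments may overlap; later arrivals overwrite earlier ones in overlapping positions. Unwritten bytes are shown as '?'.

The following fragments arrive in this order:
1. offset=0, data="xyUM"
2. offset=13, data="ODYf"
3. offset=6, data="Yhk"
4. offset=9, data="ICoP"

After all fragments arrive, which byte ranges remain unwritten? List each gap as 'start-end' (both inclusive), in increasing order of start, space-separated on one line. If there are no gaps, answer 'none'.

Fragment 1: offset=0 len=4
Fragment 2: offset=13 len=4
Fragment 3: offset=6 len=3
Fragment 4: offset=9 len=4
Gaps: 4-5 17-21

Answer: 4-5 17-21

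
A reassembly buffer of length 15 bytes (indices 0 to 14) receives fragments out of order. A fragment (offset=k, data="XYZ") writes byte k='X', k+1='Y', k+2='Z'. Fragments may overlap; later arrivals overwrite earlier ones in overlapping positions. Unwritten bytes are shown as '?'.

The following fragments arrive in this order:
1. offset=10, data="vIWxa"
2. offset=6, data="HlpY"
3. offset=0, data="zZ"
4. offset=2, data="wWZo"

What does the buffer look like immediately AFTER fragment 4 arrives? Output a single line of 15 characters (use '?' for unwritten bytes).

Fragment 1: offset=10 data="vIWxa" -> buffer=??????????vIWxa
Fragment 2: offset=6 data="HlpY" -> buffer=??????HlpYvIWxa
Fragment 3: offset=0 data="zZ" -> buffer=zZ????HlpYvIWxa
Fragment 4: offset=2 data="wWZo" -> buffer=zZwWZoHlpYvIWxa

Answer: zZwWZoHlpYvIWxa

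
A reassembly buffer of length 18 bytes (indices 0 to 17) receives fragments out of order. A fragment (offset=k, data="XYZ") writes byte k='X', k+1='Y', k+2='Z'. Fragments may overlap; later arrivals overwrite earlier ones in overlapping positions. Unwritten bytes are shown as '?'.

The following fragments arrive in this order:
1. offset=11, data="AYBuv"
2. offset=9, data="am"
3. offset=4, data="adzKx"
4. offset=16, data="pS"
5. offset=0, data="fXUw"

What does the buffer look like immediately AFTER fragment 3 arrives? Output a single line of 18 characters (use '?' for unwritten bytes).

Fragment 1: offset=11 data="AYBuv" -> buffer=???????????AYBuv??
Fragment 2: offset=9 data="am" -> buffer=?????????amAYBuv??
Fragment 3: offset=4 data="adzKx" -> buffer=????adzKxamAYBuv??

Answer: ????adzKxamAYBuv??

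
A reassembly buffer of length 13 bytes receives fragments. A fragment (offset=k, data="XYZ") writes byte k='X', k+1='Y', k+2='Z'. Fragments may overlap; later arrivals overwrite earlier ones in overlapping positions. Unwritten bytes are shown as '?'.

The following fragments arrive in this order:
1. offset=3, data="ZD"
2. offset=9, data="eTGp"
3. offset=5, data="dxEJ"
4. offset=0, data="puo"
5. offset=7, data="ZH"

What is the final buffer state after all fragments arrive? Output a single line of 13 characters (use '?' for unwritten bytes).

Fragment 1: offset=3 data="ZD" -> buffer=???ZD????????
Fragment 2: offset=9 data="eTGp" -> buffer=???ZD????eTGp
Fragment 3: offset=5 data="dxEJ" -> buffer=???ZDdxEJeTGp
Fragment 4: offset=0 data="puo" -> buffer=puoZDdxEJeTGp
Fragment 5: offset=7 data="ZH" -> buffer=puoZDdxZHeTGp

Answer: puoZDdxZHeTGp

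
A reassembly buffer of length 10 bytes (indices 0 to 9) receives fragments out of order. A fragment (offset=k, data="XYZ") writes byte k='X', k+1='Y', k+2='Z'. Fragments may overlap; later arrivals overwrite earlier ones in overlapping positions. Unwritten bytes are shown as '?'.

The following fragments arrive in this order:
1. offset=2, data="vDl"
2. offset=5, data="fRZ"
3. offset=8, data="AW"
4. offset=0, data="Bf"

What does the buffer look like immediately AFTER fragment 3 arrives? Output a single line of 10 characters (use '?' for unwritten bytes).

Answer: ??vDlfRZAW

Derivation:
Fragment 1: offset=2 data="vDl" -> buffer=??vDl?????
Fragment 2: offset=5 data="fRZ" -> buffer=??vDlfRZ??
Fragment 3: offset=8 data="AW" -> buffer=??vDlfRZAW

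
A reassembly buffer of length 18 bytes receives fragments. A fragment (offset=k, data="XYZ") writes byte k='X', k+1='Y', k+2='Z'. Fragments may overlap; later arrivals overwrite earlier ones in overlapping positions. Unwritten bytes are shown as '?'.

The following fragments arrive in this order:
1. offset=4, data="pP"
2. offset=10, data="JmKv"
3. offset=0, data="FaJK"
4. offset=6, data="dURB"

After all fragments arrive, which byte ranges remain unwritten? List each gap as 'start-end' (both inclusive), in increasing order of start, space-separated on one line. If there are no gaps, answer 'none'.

Answer: 14-17

Derivation:
Fragment 1: offset=4 len=2
Fragment 2: offset=10 len=4
Fragment 3: offset=0 len=4
Fragment 4: offset=6 len=4
Gaps: 14-17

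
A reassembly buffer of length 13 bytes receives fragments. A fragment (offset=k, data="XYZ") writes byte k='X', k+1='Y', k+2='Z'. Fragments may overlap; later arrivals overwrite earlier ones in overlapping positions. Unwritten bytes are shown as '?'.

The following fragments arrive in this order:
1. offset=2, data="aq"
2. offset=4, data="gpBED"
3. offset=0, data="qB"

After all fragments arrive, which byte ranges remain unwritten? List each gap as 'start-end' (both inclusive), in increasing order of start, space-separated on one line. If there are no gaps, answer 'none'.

Fragment 1: offset=2 len=2
Fragment 2: offset=4 len=5
Fragment 3: offset=0 len=2
Gaps: 9-12

Answer: 9-12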